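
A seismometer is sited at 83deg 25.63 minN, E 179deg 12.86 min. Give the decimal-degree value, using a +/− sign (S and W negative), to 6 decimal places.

φ: 25.63′ = 0.427167°; total 83.4271667
N ⇒ keep positive
Lon: 179 + 12.86/60 = 179.2143333
E ⇒ keep positive

83.427167, 179.214333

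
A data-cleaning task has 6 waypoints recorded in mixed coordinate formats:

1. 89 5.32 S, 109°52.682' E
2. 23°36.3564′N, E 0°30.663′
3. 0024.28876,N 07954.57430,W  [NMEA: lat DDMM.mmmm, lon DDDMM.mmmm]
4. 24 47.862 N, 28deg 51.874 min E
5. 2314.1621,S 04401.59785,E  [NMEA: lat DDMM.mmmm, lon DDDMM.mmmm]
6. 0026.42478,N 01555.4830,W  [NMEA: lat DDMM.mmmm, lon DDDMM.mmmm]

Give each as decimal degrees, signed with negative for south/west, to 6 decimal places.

Point 1:
  Lat: 89 + 5.32/60 = 89.0886667
  S → negative
  Longitude: 109 + 52.682/60 = 109.8780333
  E ⇒ keep positive
Point 2:
  Latitude: 23 + 36.3564/60 = 23.6059400
  N → positive
  Lon: 0 + 30.663/60 = 0.5110500
  E ⇒ keep positive
Point 3:
  φ: split at 2 digits → 00° and 24.28876′; 0 + 24.28876/60 = 0.4048127
  N → positive
  λ: split at 3 digits → 079° and 54.5743′; 79 + 54.5743/60 = 79.9095717
  W ⇒ negate
Point 4:
  Latitude: 47.862′ = 0.797700°; total 24.7977000
  N → positive
  Longitude: 51.874′ = 0.864567°; total 28.8645667
  E → positive
Point 5:
  φ: split at 2 digits → 23° and 14.1621′; 23 + 14.1621/60 = 23.2360350
  hemisphere S, so the sign is −
  λ: split at 3 digits → 044° and 1.59785′; 44 + 1.59785/60 = 44.0266308
  E ⇒ keep positive
Point 6:
  Lat: degrees = first 2 digits = 0, minutes = 26.42478; 0 + 26.42478/60 = 0.4404130
  N ⇒ keep positive
  Lon: split at 3 digits → 015° and 55.483′; 15 + 55.483/60 = 15.9247167
  W → negative

1. -89.088667, 109.878033
2. 23.605940, 0.511050
3. 0.404813, -79.909572
4. 24.797700, 28.864567
5. -23.236035, 44.026631
6. 0.440413, -15.924717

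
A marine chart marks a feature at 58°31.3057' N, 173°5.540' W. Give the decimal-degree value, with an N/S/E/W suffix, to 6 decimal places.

58.521762° N, 173.092333° W

Lat: 31.3057′ = 0.521762°; total 58.5217617
Lon: 5.54′ = 0.092333°; total 173.0923333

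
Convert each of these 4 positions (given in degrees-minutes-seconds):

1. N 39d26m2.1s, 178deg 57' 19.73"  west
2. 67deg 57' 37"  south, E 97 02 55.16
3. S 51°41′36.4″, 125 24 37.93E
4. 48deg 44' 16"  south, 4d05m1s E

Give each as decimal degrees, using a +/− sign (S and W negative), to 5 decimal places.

1. 39.43392, -178.95548
2. -67.96028, 97.04866
3. -51.69344, 125.41054
4. -48.73778, 4.08361

Point 1:
  φ: 39° + 26/60 + 2.1/3600 = 39 + 0.433333 + 0.000583 = 39.433917
  N ⇒ keep positive
  Lon: 178 + 57/60 + 19.73/3600 = 178.955481
  hemisphere W, so the sign is −
Point 2:
  φ: 57′ + 37″ = 57.61667′; 67 + 57.61667/60 = 67.960278
  S ⇒ negate
  λ: 97 + 2/60 + 55.16/3600 = 97.048656
  E → positive
Point 3:
  Lat: 41′ + 36.4″ = 41.60667′; 51 + 41.60667/60 = 51.693444
  hemisphere S, so the sign is −
  Longitude: 125 + 24/60 + 37.93/3600 = 125.410536
  E → positive
Point 4:
  Lat: 48° + 44/60 + 16/3600 = 48 + 0.733333 + 0.004444 = 48.737778
  hemisphere S, so the sign is −
  λ: 5′ + 1″ = 5.01667′; 4 + 5.01667/60 = 4.083611
  E → positive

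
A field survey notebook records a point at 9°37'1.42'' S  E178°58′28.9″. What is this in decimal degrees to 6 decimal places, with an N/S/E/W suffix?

9.617061° S, 178.974694° E

Lat: 9 + 37/60 + 1.42/3600 = 9.6170611
Lon: 178 + 58/60 + 28.9/3600 = 178.9746944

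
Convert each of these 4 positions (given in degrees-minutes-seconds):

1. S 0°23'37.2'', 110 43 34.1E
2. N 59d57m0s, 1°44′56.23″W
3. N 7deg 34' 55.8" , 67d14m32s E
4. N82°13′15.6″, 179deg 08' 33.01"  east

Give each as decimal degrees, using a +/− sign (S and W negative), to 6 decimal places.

1. -0.393667, 110.726139
2. 59.950000, -1.748953
3. 7.582167, 67.242222
4. 82.221000, 179.142503

Point 1:
  φ: 0° + 23/60 + 37.2/3600 = 0 + 0.383333 + 0.010333 = 0.3936667
  S → negative
  Longitude: 110° + 43/60 + 34.1/3600 = 110 + 0.716667 + 0.009472 = 110.7261389
  E ⇒ keep positive
Point 2:
  Latitude: 59 + 57/60 + 0/3600 = 59.9500000
  N → positive
  Lon: 44′ + 56.23″ = 44.93717′; 1 + 44.93717/60 = 1.7489528
  W → negative
Point 3:
  Lat: 34′ + 55.8″ = 34.93000′; 7 + 34.93000/60 = 7.5821667
  N → positive
  Lon: 14′ + 32″ = 14.53333′; 67 + 14.53333/60 = 67.2422222
  E → positive
Point 4:
  φ: 82° + 13/60 + 15.6/3600 = 82 + 0.216667 + 0.004333 = 82.2210000
  N → positive
  Lon: 179 + 8/60 + 33.01/3600 = 179.1425028
  E → positive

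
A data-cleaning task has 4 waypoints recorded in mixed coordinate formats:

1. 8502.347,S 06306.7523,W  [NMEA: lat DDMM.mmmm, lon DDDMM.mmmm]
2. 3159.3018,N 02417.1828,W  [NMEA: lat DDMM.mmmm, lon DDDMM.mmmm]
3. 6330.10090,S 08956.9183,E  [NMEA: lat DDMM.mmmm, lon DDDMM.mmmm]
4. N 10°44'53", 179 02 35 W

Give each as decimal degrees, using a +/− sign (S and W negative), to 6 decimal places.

Point 1:
  Lat: degrees = first 2 digits = 85, minutes = 2.347; 85 + 2.347/60 = 85.0391167
  hemisphere S, so the sign is −
  Longitude: split at 3 digits → 063° and 6.7523′; 63 + 6.7523/60 = 63.1125383
  W ⇒ negate
Point 2:
  φ: degrees = first 2 digits = 31, minutes = 59.3018; 31 + 59.3018/60 = 31.9883633
  N → positive
  Lon: split at 3 digits → 024° and 17.1828′; 24 + 17.1828/60 = 24.2863800
  hemisphere W, so the sign is −
Point 3:
  φ: degrees = first 2 digits = 63, minutes = 30.1009; 63 + 30.1009/60 = 63.5016817
  S ⇒ negate
  Longitude: split at 3 digits → 089° and 56.9183′; 89 + 56.9183/60 = 89.9486383
  E ⇒ keep positive
Point 4:
  Latitude: 10° + 44/60 + 53/3600 = 10 + 0.733333 + 0.014722 = 10.7480556
  N → positive
  Lon: 179 + 2/60 + 35/3600 = 179.0430556
  W → negative

1. -85.039117, -63.112538
2. 31.988363, -24.286380
3. -63.501682, 89.948638
4. 10.748056, -179.043056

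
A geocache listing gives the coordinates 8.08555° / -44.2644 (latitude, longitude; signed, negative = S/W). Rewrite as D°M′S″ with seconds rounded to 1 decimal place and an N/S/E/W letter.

Lat: 0.085550 × 60 = 5.13300′ → 5′, remainder × 60 = 7.980″
Longitude is negative → W; |value| = 44.264400
λ: whole degrees 44; 15.86400′ → 15′ and 51.840″

8°05′8.0″ N, 44°15′51.8″ W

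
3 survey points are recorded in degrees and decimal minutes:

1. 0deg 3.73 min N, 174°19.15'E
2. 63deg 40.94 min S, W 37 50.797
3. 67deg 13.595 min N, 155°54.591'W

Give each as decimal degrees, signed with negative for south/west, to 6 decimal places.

Point 1:
  Lat: 0 + 3.73/60 = 0.0621667
  N → positive
  Lon: 19.15′ = 0.319167°; total 174.3191667
  E → positive
Point 2:
  Lat: 63 + 40.94/60 = 63.6823333
  hemisphere S, so the sign is −
  Longitude: 50.797′ = 0.846617°; total 37.8466167
  hemisphere W, so the sign is −
Point 3:
  φ: 13.595′ = 0.226583°; total 67.2265833
  N → positive
  Lon: 155 + 54.591/60 = 155.9098500
  hemisphere W, so the sign is −

1. 0.062167, 174.319167
2. -63.682333, -37.846617
3. 67.226583, -155.909850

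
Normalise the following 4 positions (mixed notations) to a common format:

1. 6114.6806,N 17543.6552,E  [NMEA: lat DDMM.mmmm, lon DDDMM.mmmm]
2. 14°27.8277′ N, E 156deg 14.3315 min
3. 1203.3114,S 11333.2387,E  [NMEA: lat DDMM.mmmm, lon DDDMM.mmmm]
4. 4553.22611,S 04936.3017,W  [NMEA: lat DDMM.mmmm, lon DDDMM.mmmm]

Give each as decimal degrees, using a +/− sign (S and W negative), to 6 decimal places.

Point 1:
  Lat: degrees = first 2 digits = 61, minutes = 14.6806; 61 + 14.6806/60 = 61.2446767
  N ⇒ keep positive
  Longitude: degrees = first 3 digits = 175, minutes = 43.6552; 175 + 43.6552/60 = 175.7275867
  E ⇒ keep positive
Point 2:
  Lat: 14 + 27.8277/60 = 14.4637950
  N ⇒ keep positive
  Lon: 14.3315′ = 0.238858°; total 156.2388583
  E ⇒ keep positive
Point 3:
  φ: degrees = first 2 digits = 12, minutes = 3.3114; 12 + 3.3114/60 = 12.0551900
  S → negative
  λ: split at 3 digits → 113° and 33.2387′; 113 + 33.2387/60 = 113.5539783
  E → positive
Point 4:
  Latitude: split at 2 digits → 45° and 53.22611′; 45 + 53.22611/60 = 45.8871018
  S ⇒ negate
  Longitude: degrees = first 3 digits = 49, minutes = 36.3017; 49 + 36.3017/60 = 49.6050283
  W → negative

1. 61.244677, 175.727587
2. 14.463795, 156.238858
3. -12.055190, 113.553978
4. -45.887102, -49.605028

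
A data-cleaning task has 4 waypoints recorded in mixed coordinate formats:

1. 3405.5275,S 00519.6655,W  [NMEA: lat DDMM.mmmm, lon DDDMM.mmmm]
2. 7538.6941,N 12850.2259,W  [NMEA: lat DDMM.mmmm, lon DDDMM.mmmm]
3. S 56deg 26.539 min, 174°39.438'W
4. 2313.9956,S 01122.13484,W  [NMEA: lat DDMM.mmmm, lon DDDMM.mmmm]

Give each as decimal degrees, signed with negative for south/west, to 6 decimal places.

Point 1:
  Lat: degrees = first 2 digits = 34, minutes = 5.5275; 34 + 5.5275/60 = 34.0921250
  hemisphere S, so the sign is −
  Longitude: split at 3 digits → 005° and 19.6655′; 5 + 19.6655/60 = 5.3277583
  hemisphere W, so the sign is −
Point 2:
  Lat: degrees = first 2 digits = 75, minutes = 38.6941; 75 + 38.6941/60 = 75.6449017
  N → positive
  λ: degrees = first 3 digits = 128, minutes = 50.2259; 128 + 50.2259/60 = 128.8370983
  hemisphere W, so the sign is −
Point 3:
  Latitude: 56 + 26.539/60 = 56.4423167
  S ⇒ negate
  Lon: 174 + 39.438/60 = 174.6573000
  hemisphere W, so the sign is −
Point 4:
  φ: split at 2 digits → 23° and 13.9956′; 23 + 13.9956/60 = 23.2332600
  S ⇒ negate
  Longitude: split at 3 digits → 011° and 22.13484′; 11 + 22.13484/60 = 11.3689140
  hemisphere W, so the sign is −

1. -34.092125, -5.327758
2. 75.644902, -128.837098
3. -56.442317, -174.657300
4. -23.233260, -11.368914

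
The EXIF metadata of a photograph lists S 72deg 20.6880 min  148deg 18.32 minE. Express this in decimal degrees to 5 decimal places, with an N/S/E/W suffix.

φ: 72 + 20.688/60 = 72.344800
λ: 18.32′ = 0.305333°; total 148.305333

72.34480° S, 148.30533° E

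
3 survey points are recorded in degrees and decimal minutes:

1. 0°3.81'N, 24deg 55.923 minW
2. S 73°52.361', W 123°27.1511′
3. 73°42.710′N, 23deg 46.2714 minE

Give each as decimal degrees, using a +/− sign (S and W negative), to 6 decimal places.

1. 0.063500, -24.932050
2. -73.872683, -123.452518
3. 73.711833, 23.771190

Point 1:
  Latitude: 0 + 3.81/60 = 0.0635000
  N ⇒ keep positive
  λ: 24 + 55.923/60 = 24.9320500
  hemisphere W, so the sign is −
Point 2:
  φ: 73 + 52.361/60 = 73.8726833
  S → negative
  Lon: 123 + 27.1511/60 = 123.4525183
  W ⇒ negate
Point 3:
  Latitude: 73 + 42.71/60 = 73.7118333
  N → positive
  λ: 23 + 46.2714/60 = 23.7711900
  E → positive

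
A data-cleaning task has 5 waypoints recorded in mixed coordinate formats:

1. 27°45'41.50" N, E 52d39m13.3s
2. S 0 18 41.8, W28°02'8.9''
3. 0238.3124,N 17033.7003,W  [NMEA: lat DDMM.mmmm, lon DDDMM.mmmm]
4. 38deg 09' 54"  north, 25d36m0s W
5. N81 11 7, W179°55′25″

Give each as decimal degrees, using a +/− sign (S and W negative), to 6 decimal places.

1. 27.761528, 52.653694
2. -0.311611, -28.035806
3. 2.638540, -170.561672
4. 38.165000, -25.600000
5. 81.185278, -179.923611

Point 1:
  Lat: 27 + 45/60 + 41.5/3600 = 27.7615278
  N ⇒ keep positive
  λ: 52° + 39/60 + 13.3/3600 = 52 + 0.650000 + 0.003694 = 52.6536944
  E → positive
Point 2:
  φ: 18′ + 41.8″ = 18.69667′; 0 + 18.69667/60 = 0.3116111
  S → negative
  Longitude: 28 + 2/60 + 8.9/3600 = 28.0358056
  hemisphere W, so the sign is −
Point 3:
  Lat: degrees = first 2 digits = 2, minutes = 38.3124; 2 + 38.3124/60 = 2.6385400
  N ⇒ keep positive
  λ: split at 3 digits → 170° and 33.7003′; 170 + 33.7003/60 = 170.5616717
  hemisphere W, so the sign is −
Point 4:
  Lat: 9′ + 54″ = 9.90000′; 38 + 9.90000/60 = 38.1650000
  N ⇒ keep positive
  Lon: 25° + 36/60 + 0/3600 = 25 + 0.600000 + 0.000000 = 25.6000000
  W ⇒ negate
Point 5:
  φ: 11′ + 7″ = 11.11667′; 81 + 11.11667/60 = 81.1852778
  N ⇒ keep positive
  Lon: 179° + 55/60 + 25/3600 = 179 + 0.916667 + 0.006944 = 179.9236111
  W ⇒ negate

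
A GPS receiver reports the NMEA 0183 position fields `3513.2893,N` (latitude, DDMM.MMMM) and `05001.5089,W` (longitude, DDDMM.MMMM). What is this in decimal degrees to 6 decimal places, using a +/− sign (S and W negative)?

35.221488, -50.025148

φ: degrees = first 2 digits = 35, minutes = 13.2893; 35 + 13.2893/60 = 35.2214883
N ⇒ keep positive
Lon: split at 3 digits → 050° and 1.5089′; 50 + 1.5089/60 = 50.0251483
hemisphere W, so the sign is −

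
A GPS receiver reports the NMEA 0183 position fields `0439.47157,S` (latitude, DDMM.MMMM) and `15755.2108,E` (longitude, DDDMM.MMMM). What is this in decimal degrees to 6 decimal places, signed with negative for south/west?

Latitude: degrees = first 2 digits = 4, minutes = 39.47157; 4 + 39.47157/60 = 4.6578595
S ⇒ negate
Lon: split at 3 digits → 157° and 55.2108′; 157 + 55.2108/60 = 157.9201800
E ⇒ keep positive

-4.657860, 157.920180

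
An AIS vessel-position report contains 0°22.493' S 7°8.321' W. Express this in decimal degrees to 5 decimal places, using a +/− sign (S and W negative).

Latitude: 22.493′ = 0.374883°; total 0.374883
S → negative
Lon: 7 + 8.321/60 = 7.138683
W → negative

-0.37488, -7.13868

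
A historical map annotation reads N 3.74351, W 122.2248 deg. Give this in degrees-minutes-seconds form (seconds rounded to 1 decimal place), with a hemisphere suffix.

Lat: 0.743510° → 44.61060′; 0.61060 × 60 = 36.636″
Lon: 0.224800° → 13.48800′; 0.48800 × 60 = 29.280″

3°44′36.6″ N, 122°13′29.3″ W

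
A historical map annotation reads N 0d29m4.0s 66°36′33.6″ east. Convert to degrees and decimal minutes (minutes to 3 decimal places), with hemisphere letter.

0° 29.067′ N, 66° 36.560′ E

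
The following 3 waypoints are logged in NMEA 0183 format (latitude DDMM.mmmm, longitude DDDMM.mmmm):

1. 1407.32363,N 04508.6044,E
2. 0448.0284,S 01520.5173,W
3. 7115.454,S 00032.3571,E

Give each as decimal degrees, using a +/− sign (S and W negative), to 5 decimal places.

1. 14.12206, 45.14341
2. -4.80047, -15.34196
3. -71.25757, 0.53929

Point 1:
  Latitude: degrees = first 2 digits = 14, minutes = 7.32363; 14 + 7.32363/60 = 14.122061
  N → positive
  Lon: split at 3 digits → 045° and 8.6044′; 45 + 8.6044/60 = 45.143407
  E → positive
Point 2:
  Lat: degrees = first 2 digits = 4, minutes = 48.0284; 4 + 48.0284/60 = 4.800473
  S ⇒ negate
  Lon: degrees = first 3 digits = 15, minutes = 20.5173; 15 + 20.5173/60 = 15.341955
  W → negative
Point 3:
  Latitude: split at 2 digits → 71° and 15.454′; 71 + 15.454/60 = 71.257567
  hemisphere S, so the sign is −
  λ: split at 3 digits → 000° and 32.3571′; 0 + 32.3571/60 = 0.539285
  E ⇒ keep positive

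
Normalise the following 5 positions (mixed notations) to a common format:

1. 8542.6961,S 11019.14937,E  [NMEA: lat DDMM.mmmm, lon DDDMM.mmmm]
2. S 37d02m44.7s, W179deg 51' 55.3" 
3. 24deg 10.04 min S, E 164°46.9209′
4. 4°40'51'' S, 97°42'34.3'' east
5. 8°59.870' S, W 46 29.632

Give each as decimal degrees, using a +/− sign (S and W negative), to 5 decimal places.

1. -85.71160, 110.31916
2. -37.04575, -179.86536
3. -24.16733, 164.78202
4. -4.68083, 97.70953
5. -8.99783, -46.49387

Point 1:
  Latitude: split at 2 digits → 85° and 42.6961′; 85 + 42.6961/60 = 85.711602
  hemisphere S, so the sign is −
  Longitude: degrees = first 3 digits = 110, minutes = 19.14937; 110 + 19.14937/60 = 110.319156
  E ⇒ keep positive
Point 2:
  φ: 2′ + 44.7″ = 2.74500′; 37 + 2.74500/60 = 37.045750
  hemisphere S, so the sign is −
  λ: 51′ + 55.3″ = 51.92167′; 179 + 51.92167/60 = 179.865361
  W ⇒ negate
Point 3:
  Latitude: 24 + 10.04/60 = 24.167333
  S ⇒ negate
  Lon: 164 + 46.9209/60 = 164.782015
  E → positive
Point 4:
  φ: 40′ + 51″ = 40.85000′; 4 + 40.85000/60 = 4.680833
  S ⇒ negate
  Longitude: 42′ + 34.3″ = 42.57167′; 97 + 42.57167/60 = 97.709528
  E → positive
Point 5:
  φ: 8 + 59.87/60 = 8.997833
  hemisphere S, so the sign is −
  Longitude: 29.632′ = 0.493867°; total 46.493867
  W → negative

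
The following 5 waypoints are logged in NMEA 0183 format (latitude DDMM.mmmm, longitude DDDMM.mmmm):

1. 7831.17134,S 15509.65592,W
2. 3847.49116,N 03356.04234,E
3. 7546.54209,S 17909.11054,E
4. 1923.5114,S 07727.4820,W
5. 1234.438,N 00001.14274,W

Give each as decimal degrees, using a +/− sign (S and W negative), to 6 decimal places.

1. -78.519522, -155.160932
2. 38.791519, 33.934039
3. -75.775702, 179.151842
4. -19.391857, -77.458033
5. 12.573967, -0.019046

Point 1:
  Lat: degrees = first 2 digits = 78, minutes = 31.17134; 78 + 31.17134/60 = 78.5195223
  S ⇒ negate
  λ: degrees = first 3 digits = 155, minutes = 9.65592; 155 + 9.65592/60 = 155.1609320
  W → negative
Point 2:
  Lat: degrees = first 2 digits = 38, minutes = 47.49116; 38 + 47.49116/60 = 38.7915193
  N ⇒ keep positive
  Lon: degrees = first 3 digits = 33, minutes = 56.04234; 33 + 56.04234/60 = 33.9340390
  E → positive
Point 3:
  φ: degrees = first 2 digits = 75, minutes = 46.54209; 75 + 46.54209/60 = 75.7757015
  S ⇒ negate
  λ: degrees = first 3 digits = 179, minutes = 9.11054; 179 + 9.11054/60 = 179.1518423
  E ⇒ keep positive
Point 4:
  Lat: split at 2 digits → 19° and 23.5114′; 19 + 23.5114/60 = 19.3918567
  hemisphere S, so the sign is −
  Longitude: split at 3 digits → 077° and 27.482′; 77 + 27.482/60 = 77.4580333
  W ⇒ negate
Point 5:
  Latitude: degrees = first 2 digits = 12, minutes = 34.438; 12 + 34.438/60 = 12.5739667
  N ⇒ keep positive
  λ: degrees = first 3 digits = 0, minutes = 1.14274; 0 + 1.14274/60 = 0.0190457
  hemisphere W, so the sign is −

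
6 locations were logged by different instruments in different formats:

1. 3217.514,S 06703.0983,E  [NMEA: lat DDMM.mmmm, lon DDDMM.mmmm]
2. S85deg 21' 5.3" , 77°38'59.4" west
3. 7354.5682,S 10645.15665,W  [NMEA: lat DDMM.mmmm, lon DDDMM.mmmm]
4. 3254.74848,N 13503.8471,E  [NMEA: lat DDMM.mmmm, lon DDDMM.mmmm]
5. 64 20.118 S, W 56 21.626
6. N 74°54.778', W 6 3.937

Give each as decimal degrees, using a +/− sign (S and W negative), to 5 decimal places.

Point 1:
  Lat: degrees = first 2 digits = 32, minutes = 17.514; 32 + 17.514/60 = 32.291900
  S ⇒ negate
  λ: split at 3 digits → 067° and 3.0983′; 67 + 3.0983/60 = 67.051638
  E → positive
Point 2:
  Latitude: 85 + 21/60 + 5.3/3600 = 85.351472
  S ⇒ negate
  λ: 77° + 38/60 + 59.4/3600 = 77 + 0.633333 + 0.016500 = 77.649833
  hemisphere W, so the sign is −
Point 3:
  φ: split at 2 digits → 73° and 54.5682′; 73 + 54.5682/60 = 73.909470
  hemisphere S, so the sign is −
  λ: degrees = first 3 digits = 106, minutes = 45.15665; 106 + 45.15665/60 = 106.752611
  W ⇒ negate
Point 4:
  φ: degrees = first 2 digits = 32, minutes = 54.74848; 32 + 54.74848/60 = 32.912475
  N → positive
  Lon: split at 3 digits → 135° and 3.8471′; 135 + 3.8471/60 = 135.064118
  E ⇒ keep positive
Point 5:
  φ: 64 + 20.118/60 = 64.335300
  S ⇒ negate
  λ: 56 + 21.626/60 = 56.360433
  W ⇒ negate
Point 6:
  φ: 74 + 54.778/60 = 74.912967
  N → positive
  Lon: 6 + 3.937/60 = 6.065617
  hemisphere W, so the sign is −

1. -32.29190, 67.05164
2. -85.35147, -77.64983
3. -73.90947, -106.75261
4. 32.91247, 135.06412
5. -64.33530, -56.36043
6. 74.91297, -6.06562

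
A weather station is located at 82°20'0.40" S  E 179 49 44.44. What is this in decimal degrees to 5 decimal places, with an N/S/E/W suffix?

82.33344° S, 179.82901° E

Latitude: 82° + 20/60 + 0.4/3600 = 82 + 0.333333 + 0.000111 = 82.333444
Lon: 179° + 49/60 + 44.44/3600 = 179 + 0.816667 + 0.012344 = 179.829011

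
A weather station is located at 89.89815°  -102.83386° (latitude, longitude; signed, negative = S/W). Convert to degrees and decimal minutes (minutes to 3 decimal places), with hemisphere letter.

89° 53.889′ N, 102° 50.032′ W

φ: 89° + 0.898150 × 60 = 89° 53.88900′
Longitude is negative → W; |value| = 102.833860
Lon: 102° + 0.833860 × 60 = 102° 50.03160′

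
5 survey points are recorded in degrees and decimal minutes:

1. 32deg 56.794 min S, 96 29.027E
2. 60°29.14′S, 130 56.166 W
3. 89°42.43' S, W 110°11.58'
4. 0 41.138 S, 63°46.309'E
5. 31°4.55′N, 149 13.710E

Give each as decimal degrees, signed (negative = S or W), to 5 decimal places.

Point 1:
  Latitude: 32 + 56.794/60 = 32.946567
  S ⇒ negate
  Longitude: 29.027′ = 0.483783°; total 96.483783
  E → positive
Point 2:
  Lat: 60 + 29.14/60 = 60.485667
  hemisphere S, so the sign is −
  Lon: 130 + 56.166/60 = 130.936100
  W → negative
Point 3:
  φ: 89 + 42.43/60 = 89.707167
  hemisphere S, so the sign is −
  Lon: 110 + 11.58/60 = 110.193000
  W ⇒ negate
Point 4:
  φ: 0 + 41.138/60 = 0.685633
  S → negative
  Longitude: 63 + 46.309/60 = 63.771817
  E → positive
Point 5:
  Lat: 4.55′ = 0.075833°; total 31.075833
  N ⇒ keep positive
  Longitude: 149 + 13.71/60 = 149.228500
  E ⇒ keep positive

1. -32.94657, 96.48378
2. -60.48567, -130.93610
3. -89.70717, -110.19300
4. -0.68563, 63.77182
5. 31.07583, 149.22850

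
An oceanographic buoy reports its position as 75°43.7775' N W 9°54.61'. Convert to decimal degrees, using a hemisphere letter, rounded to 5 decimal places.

75.72963° N, 9.91017° W

φ: 43.7775′ = 0.729625°; total 75.729625
Lon: 9 + 54.61/60 = 9.910167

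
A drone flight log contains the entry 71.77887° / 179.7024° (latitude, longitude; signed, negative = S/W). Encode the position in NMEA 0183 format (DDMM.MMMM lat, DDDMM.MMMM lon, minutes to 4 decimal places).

φ: fractional part 0.778870 → 46.732200 minutes
Longitude: fractional part 0.702400 → 42.144000 minutes

7146.7322,N / 17942.1440,E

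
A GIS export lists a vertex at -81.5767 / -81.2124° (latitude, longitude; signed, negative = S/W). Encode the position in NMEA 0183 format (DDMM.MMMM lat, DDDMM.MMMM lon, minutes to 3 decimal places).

Latitude is negative → S; |value| = 81.576700
φ: fractional part 0.576700 → 34.60200 minutes
Longitude is negative → W; |value| = 81.212400
Longitude: minutes = (81.212400 − 81) × 60 = 12.74400

8134.602,S / 08112.744,W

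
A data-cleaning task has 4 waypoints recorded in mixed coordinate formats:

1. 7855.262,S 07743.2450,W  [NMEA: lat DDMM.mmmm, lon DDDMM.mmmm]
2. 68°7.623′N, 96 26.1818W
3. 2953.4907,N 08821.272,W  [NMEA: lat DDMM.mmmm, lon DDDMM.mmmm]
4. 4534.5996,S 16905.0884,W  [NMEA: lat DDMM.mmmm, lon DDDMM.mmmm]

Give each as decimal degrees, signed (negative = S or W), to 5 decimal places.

1. -78.92103, -77.72075
2. 68.12705, -96.43636
3. 29.89151, -88.35453
4. -45.57666, -169.08481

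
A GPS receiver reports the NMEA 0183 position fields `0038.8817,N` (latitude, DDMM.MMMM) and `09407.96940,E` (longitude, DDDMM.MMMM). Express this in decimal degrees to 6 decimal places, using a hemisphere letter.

0.648028° N, 94.132823° E

Latitude: split at 2 digits → 00° and 38.8817′; 0 + 38.8817/60 = 0.6480283
Lon: degrees = first 3 digits = 94, minutes = 7.9694; 94 + 7.9694/60 = 94.1328233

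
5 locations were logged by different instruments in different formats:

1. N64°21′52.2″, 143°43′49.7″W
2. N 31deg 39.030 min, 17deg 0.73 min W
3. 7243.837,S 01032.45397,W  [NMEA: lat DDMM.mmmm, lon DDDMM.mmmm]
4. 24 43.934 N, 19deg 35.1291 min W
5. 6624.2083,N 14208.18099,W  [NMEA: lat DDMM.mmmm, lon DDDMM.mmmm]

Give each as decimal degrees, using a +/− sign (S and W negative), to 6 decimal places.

Point 1:
  Lat: 64° + 21/60 + 52.2/3600 = 64 + 0.350000 + 0.014500 = 64.3645000
  N → positive
  Lon: 143 + 43/60 + 49.7/3600 = 143.7304722
  hemisphere W, so the sign is −
Point 2:
  Lat: 39.03′ = 0.650500°; total 31.6505000
  N → positive
  Lon: 17 + 0.73/60 = 17.0121667
  W ⇒ negate
Point 3:
  Latitude: split at 2 digits → 72° and 43.837′; 72 + 43.837/60 = 72.7306167
  S ⇒ negate
  Longitude: split at 3 digits → 010° and 32.45397′; 10 + 32.45397/60 = 10.5408995
  W ⇒ negate
Point 4:
  Latitude: 43.934′ = 0.732233°; total 24.7322333
  N ⇒ keep positive
  λ: 35.1291′ = 0.585485°; total 19.5854850
  W ⇒ negate
Point 5:
  φ: split at 2 digits → 66° and 24.2083′; 66 + 24.2083/60 = 66.4034717
  N ⇒ keep positive
  λ: split at 3 digits → 142° and 8.18099′; 142 + 8.18099/60 = 142.1363498
  W → negative

1. 64.364500, -143.730472
2. 31.650500, -17.012167
3. -72.730617, -10.540900
4. 24.732233, -19.585485
5. 66.403472, -142.136350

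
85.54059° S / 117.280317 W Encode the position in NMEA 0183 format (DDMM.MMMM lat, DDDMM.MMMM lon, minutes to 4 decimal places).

8532.4354,S / 11716.8190,W

Latitude: 85° + 0.540590 × 60 = 85° 32.435400′
λ: 117° + 0.280317 × 60 = 117° 16.819020′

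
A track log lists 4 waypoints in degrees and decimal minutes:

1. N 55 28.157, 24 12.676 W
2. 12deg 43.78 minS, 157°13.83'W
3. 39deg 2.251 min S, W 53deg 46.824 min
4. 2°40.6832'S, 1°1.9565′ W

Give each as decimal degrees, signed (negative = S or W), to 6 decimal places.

1. 55.469283, -24.211267
2. -12.729667, -157.230500
3. -39.037517, -53.780400
4. -2.678053, -1.032608

Point 1:
  Latitude: 55 + 28.157/60 = 55.4692833
  N ⇒ keep positive
  λ: 12.676′ = 0.211267°; total 24.2112667
  hemisphere W, so the sign is −
Point 2:
  Lat: 43.78′ = 0.729667°; total 12.7296667
  S ⇒ negate
  λ: 157 + 13.83/60 = 157.2305000
  W → negative
Point 3:
  Lat: 2.251′ = 0.037517°; total 39.0375167
  S ⇒ negate
  Lon: 46.824′ = 0.780400°; total 53.7804000
  hemisphere W, so the sign is −
Point 4:
  φ: 2 + 40.6832/60 = 2.6780533
  hemisphere S, so the sign is −
  λ: 1.9565′ = 0.032608°; total 1.0326083
  W → negative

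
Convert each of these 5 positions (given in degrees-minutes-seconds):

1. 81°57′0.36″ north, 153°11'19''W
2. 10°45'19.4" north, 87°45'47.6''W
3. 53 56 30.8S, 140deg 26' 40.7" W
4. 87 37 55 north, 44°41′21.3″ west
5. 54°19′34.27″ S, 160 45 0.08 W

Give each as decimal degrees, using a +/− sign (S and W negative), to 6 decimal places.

1. 81.950100, -153.188611
2. 10.755389, -87.763222
3. -53.941889, -140.444639
4. 87.631944, -44.689250
5. -54.326186, -160.750022

Point 1:
  φ: 81 + 57/60 + 0.36/3600 = 81.9501000
  N → positive
  Lon: 153° + 11/60 + 19/3600 = 153 + 0.183333 + 0.005278 = 153.1886111
  hemisphere W, so the sign is −
Point 2:
  Lat: 45′ + 19.4″ = 45.32333′; 10 + 45.32333/60 = 10.7553889
  N ⇒ keep positive
  Lon: 87 + 45/60 + 47.6/3600 = 87.7632222
  W ⇒ negate
Point 3:
  Lat: 56′ + 30.8″ = 56.51333′; 53 + 56.51333/60 = 53.9418889
  hemisphere S, so the sign is −
  λ: 140° + 26/60 + 40.7/3600 = 140 + 0.433333 + 0.011306 = 140.4446389
  W → negative
Point 4:
  Lat: 37′ + 55″ = 37.91667′; 87 + 37.91667/60 = 87.6319444
  N → positive
  λ: 44° + 41/60 + 21.3/3600 = 44 + 0.683333 + 0.005917 = 44.6892500
  hemisphere W, so the sign is −
Point 5:
  φ: 54° + 19/60 + 34.27/3600 = 54 + 0.316667 + 0.009519 = 54.3261861
  hemisphere S, so the sign is −
  Longitude: 160 + 45/60 + 0.08/3600 = 160.7500222
  W ⇒ negate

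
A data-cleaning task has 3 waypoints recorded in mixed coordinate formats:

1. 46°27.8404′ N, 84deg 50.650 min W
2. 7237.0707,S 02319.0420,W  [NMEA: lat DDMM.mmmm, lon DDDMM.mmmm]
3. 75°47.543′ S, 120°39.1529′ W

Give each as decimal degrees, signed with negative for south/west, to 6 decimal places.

1. 46.464007, -84.844167
2. -72.617845, -23.317367
3. -75.792383, -120.652548

Point 1:
  Lat: 46 + 27.8404/60 = 46.4640067
  N ⇒ keep positive
  Longitude: 50.65′ = 0.844167°; total 84.8441667
  W ⇒ negate
Point 2:
  Lat: split at 2 digits → 72° and 37.0707′; 72 + 37.0707/60 = 72.6178450
  S ⇒ negate
  Lon: degrees = first 3 digits = 23, minutes = 19.042; 23 + 19.042/60 = 23.3173667
  hemisphere W, so the sign is −
Point 3:
  Lat: 75 + 47.543/60 = 75.7923833
  S ⇒ negate
  Longitude: 120 + 39.1529/60 = 120.6525483
  W → negative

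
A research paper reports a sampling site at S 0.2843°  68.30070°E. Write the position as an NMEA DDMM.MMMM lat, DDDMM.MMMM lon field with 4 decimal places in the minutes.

0017.0580,S / 06818.0420,E

φ: minutes = (0.284300 − 0) × 60 = 17.058000
λ: 68° + 0.300700 × 60 = 68° 18.042000′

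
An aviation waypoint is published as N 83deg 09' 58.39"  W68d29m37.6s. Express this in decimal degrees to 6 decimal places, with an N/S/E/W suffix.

83.166219° N, 68.493778° W

Latitude: 83 + 9/60 + 58.39/3600 = 83.1662194
λ: 29′ + 37.6″ = 29.62667′; 68 + 29.62667/60 = 68.4937778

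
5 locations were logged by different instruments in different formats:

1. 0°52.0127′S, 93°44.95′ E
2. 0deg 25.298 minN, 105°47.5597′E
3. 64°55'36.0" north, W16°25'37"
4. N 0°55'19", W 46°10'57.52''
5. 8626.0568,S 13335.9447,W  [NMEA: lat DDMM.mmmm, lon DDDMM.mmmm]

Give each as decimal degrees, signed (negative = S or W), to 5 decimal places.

Point 1:
  Lat: 0 + 52.0127/60 = 0.866878
  hemisphere S, so the sign is −
  λ: 44.95′ = 0.749167°; total 93.749167
  E → positive
Point 2:
  Lat: 0 + 25.298/60 = 0.421633
  N ⇒ keep positive
  λ: 105 + 47.5597/60 = 105.792662
  E ⇒ keep positive
Point 3:
  Lat: 64° + 55/60 + 36/3600 = 64 + 0.916667 + 0.010000 = 64.926667
  N ⇒ keep positive
  Longitude: 25′ + 37″ = 25.61667′; 16 + 25.61667/60 = 16.426944
  hemisphere W, so the sign is −
Point 4:
  Latitude: 55′ + 19″ = 55.31667′; 0 + 55.31667/60 = 0.921944
  N ⇒ keep positive
  Lon: 46 + 10/60 + 57.52/3600 = 46.182644
  hemisphere W, so the sign is −
Point 5:
  Lat: degrees = first 2 digits = 86, minutes = 26.0568; 86 + 26.0568/60 = 86.434280
  S → negative
  Lon: degrees = first 3 digits = 133, minutes = 35.9447; 133 + 35.9447/60 = 133.599078
  hemisphere W, so the sign is −

1. -0.86688, 93.74917
2. 0.42163, 105.79266
3. 64.92667, -16.42694
4. 0.92194, -46.18264
5. -86.43428, -133.59908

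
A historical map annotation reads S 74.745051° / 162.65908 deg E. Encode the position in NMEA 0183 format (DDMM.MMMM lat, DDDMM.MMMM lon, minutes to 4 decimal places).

7444.7031,S / 16239.5448,E

φ: fractional part 0.745051 → 44.703060 minutes
Longitude: 162° + 0.659080 × 60 = 162° 39.544800′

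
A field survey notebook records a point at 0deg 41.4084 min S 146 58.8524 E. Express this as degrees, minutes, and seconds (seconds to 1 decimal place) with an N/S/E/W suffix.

Latitude: 41.40840′ → 41′ and 0.40840 × 60 = 24.504″
λ: fractional minutes 0.85240 × 60 = 51.144″

0°41′24.5″ S, 146°58′51.1″ E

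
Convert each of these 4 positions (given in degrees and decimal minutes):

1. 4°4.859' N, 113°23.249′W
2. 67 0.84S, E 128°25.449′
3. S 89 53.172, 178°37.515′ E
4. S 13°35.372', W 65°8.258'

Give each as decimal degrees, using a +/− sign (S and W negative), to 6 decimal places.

Point 1:
  φ: 4.859′ = 0.080983°; total 4.0809833
  N ⇒ keep positive
  λ: 23.249′ = 0.387483°; total 113.3874833
  hemisphere W, so the sign is −
Point 2:
  Latitude: 67 + 0.84/60 = 67.0140000
  hemisphere S, so the sign is −
  Lon: 25.449′ = 0.424150°; total 128.4241500
  E → positive
Point 3:
  φ: 89 + 53.172/60 = 89.8862000
  hemisphere S, so the sign is −
  Longitude: 37.515′ = 0.625250°; total 178.6252500
  E ⇒ keep positive
Point 4:
  Latitude: 13 + 35.372/60 = 13.5895333
  S ⇒ negate
  Lon: 65 + 8.258/60 = 65.1376333
  W ⇒ negate

1. 4.080983, -113.387483
2. -67.014000, 128.424150
3. -89.886200, 178.625250
4. -13.589533, -65.137633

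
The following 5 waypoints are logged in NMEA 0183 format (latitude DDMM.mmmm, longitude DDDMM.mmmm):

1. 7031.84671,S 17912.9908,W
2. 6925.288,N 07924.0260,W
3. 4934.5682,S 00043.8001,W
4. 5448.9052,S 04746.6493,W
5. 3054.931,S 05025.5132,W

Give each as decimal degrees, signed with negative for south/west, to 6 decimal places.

1. -70.530779, -179.216513
2. 69.421467, -79.400433
3. -49.576137, -0.730002
4. -54.815087, -47.777488
5. -30.915517, -50.425220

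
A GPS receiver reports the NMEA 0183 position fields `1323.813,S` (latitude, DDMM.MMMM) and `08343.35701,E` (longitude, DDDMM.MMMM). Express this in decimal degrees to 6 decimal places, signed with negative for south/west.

Latitude: degrees = first 2 digits = 13, minutes = 23.813; 13 + 23.813/60 = 13.3968833
S ⇒ negate
Longitude: split at 3 digits → 083° and 43.35701′; 83 + 43.35701/60 = 83.7226168
E → positive

-13.396883, 83.722617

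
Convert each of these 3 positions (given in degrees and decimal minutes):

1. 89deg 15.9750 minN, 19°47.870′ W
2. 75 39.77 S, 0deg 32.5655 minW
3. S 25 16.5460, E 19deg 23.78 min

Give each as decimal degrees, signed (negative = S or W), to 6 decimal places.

Point 1:
  φ: 15.975′ = 0.266250°; total 89.2662500
  N ⇒ keep positive
  Lon: 47.87′ = 0.797833°; total 19.7978333
  W → negative
Point 2:
  Lat: 39.77′ = 0.662833°; total 75.6628333
  S ⇒ negate
  λ: 0 + 32.5655/60 = 0.5427583
  W → negative
Point 3:
  Lat: 16.546′ = 0.275767°; total 25.2757667
  S ⇒ negate
  Longitude: 23.78′ = 0.396333°; total 19.3963333
  E ⇒ keep positive

1. 89.266250, -19.797833
2. -75.662833, -0.542758
3. -25.275767, 19.396333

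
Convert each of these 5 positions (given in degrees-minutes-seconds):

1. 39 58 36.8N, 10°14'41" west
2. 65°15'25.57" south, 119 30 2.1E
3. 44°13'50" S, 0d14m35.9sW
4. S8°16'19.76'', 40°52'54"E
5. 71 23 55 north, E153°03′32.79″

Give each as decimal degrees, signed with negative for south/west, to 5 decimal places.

1. 39.97689, -10.24472
2. -65.25710, 119.50058
3. -44.23056, -0.24331
4. -8.27216, 40.88167
5. 71.39861, 153.05911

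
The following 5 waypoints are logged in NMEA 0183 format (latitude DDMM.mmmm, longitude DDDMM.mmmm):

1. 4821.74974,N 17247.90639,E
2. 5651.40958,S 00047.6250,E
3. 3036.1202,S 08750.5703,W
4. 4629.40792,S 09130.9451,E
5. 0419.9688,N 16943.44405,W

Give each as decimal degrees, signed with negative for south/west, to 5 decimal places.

1. 48.36250, 172.79844
2. -56.85683, 0.79375
3. -30.60200, -87.84284
4. -46.49013, 91.51575
5. 4.33281, -169.72407

Point 1:
  φ: degrees = first 2 digits = 48, minutes = 21.74974; 48 + 21.74974/60 = 48.362496
  N ⇒ keep positive
  λ: split at 3 digits → 172° and 47.90639′; 172 + 47.90639/60 = 172.798440
  E ⇒ keep positive
Point 2:
  φ: split at 2 digits → 56° and 51.40958′; 56 + 51.40958/60 = 56.856826
  S ⇒ negate
  Longitude: degrees = first 3 digits = 0, minutes = 47.625; 0 + 47.625/60 = 0.793750
  E ⇒ keep positive
Point 3:
  φ: degrees = first 2 digits = 30, minutes = 36.1202; 30 + 36.1202/60 = 30.602003
  S → negative
  Lon: split at 3 digits → 087° and 50.5703′; 87 + 50.5703/60 = 87.842838
  hemisphere W, so the sign is −
Point 4:
  φ: split at 2 digits → 46° and 29.40792′; 46 + 29.40792/60 = 46.490132
  hemisphere S, so the sign is −
  λ: split at 3 digits → 091° and 30.9451′; 91 + 30.9451/60 = 91.515752
  E ⇒ keep positive
Point 5:
  Lat: degrees = first 2 digits = 4, minutes = 19.9688; 4 + 19.9688/60 = 4.332813
  N ⇒ keep positive
  Lon: degrees = first 3 digits = 169, minutes = 43.44405; 169 + 43.44405/60 = 169.724068
  W ⇒ negate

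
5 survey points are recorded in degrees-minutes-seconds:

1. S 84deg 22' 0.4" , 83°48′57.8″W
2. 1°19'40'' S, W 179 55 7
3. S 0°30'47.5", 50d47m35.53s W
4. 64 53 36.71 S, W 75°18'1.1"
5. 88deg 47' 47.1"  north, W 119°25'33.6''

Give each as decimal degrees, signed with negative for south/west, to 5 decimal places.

Point 1:
  φ: 22′ + 0.4″ = 22.00667′; 84 + 22.00667/60 = 84.366778
  hemisphere S, so the sign is −
  λ: 83° + 48/60 + 57.8/3600 = 83 + 0.800000 + 0.016056 = 83.816056
  W → negative
Point 2:
  Lat: 1 + 19/60 + 40/3600 = 1.327778
  hemisphere S, so the sign is −
  λ: 179 + 55/60 + 7/3600 = 179.918611
  hemisphere W, so the sign is −
Point 3:
  φ: 30′ + 47.5″ = 30.79167′; 0 + 30.79167/60 = 0.513194
  hemisphere S, so the sign is −
  λ: 50° + 47/60 + 35.53/3600 = 50 + 0.783333 + 0.009869 = 50.793203
  W ⇒ negate
Point 4:
  Lat: 64 + 53/60 + 36.71/3600 = 64.893531
  S ⇒ negate
  Lon: 75° + 18/60 + 1.1/3600 = 75 + 0.300000 + 0.000306 = 75.300306
  W → negative
Point 5:
  Latitude: 88° + 47/60 + 47.1/3600 = 88 + 0.783333 + 0.013083 = 88.796417
  N → positive
  λ: 119 + 25/60 + 33.6/3600 = 119.426000
  W ⇒ negate

1. -84.36678, -83.81606
2. -1.32778, -179.91861
3. -0.51319, -50.79320
4. -64.89353, -75.30031
5. 88.79642, -119.42600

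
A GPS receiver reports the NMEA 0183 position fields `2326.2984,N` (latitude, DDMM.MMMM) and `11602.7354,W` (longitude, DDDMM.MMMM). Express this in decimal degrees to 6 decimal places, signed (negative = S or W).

Lat: degrees = first 2 digits = 23, minutes = 26.2984; 23 + 26.2984/60 = 23.4383067
N → positive
Lon: degrees = first 3 digits = 116, minutes = 2.7354; 116 + 2.7354/60 = 116.0455900
W ⇒ negate

23.438307, -116.045590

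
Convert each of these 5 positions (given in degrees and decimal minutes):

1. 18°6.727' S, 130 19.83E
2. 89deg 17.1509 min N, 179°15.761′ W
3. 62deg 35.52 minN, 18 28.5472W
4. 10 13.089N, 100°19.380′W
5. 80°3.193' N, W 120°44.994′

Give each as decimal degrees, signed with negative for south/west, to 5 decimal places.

Point 1:
  Latitude: 18 + 6.727/60 = 18.112117
  S → negative
  Lon: 130 + 19.83/60 = 130.330500
  E ⇒ keep positive
Point 2:
  Lat: 89 + 17.1509/60 = 89.285848
  N → positive
  λ: 15.761′ = 0.262683°; total 179.262683
  W → negative
Point 3:
  φ: 62 + 35.52/60 = 62.592000
  N ⇒ keep positive
  Lon: 18 + 28.5472/60 = 18.475787
  W ⇒ negate
Point 4:
  φ: 10 + 13.089/60 = 10.218150
  N ⇒ keep positive
  λ: 100 + 19.38/60 = 100.323000
  hemisphere W, so the sign is −
Point 5:
  φ: 3.193′ = 0.053217°; total 80.053217
  N → positive
  Longitude: 120 + 44.994/60 = 120.749900
  hemisphere W, so the sign is −

1. -18.11212, 130.33050
2. 89.28585, -179.26268
3. 62.59200, -18.47579
4. 10.21815, -100.32300
5. 80.05322, -120.74990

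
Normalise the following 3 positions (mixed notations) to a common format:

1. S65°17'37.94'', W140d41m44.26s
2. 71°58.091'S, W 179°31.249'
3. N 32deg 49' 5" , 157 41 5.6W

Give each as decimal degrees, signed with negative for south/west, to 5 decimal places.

1. -65.29387, -140.69563
2. -71.96818, -179.52082
3. 32.81806, -157.68489

Point 1:
  Lat: 17′ + 37.94″ = 17.63233′; 65 + 17.63233/60 = 65.293872
  S → negative
  Lon: 41′ + 44.26″ = 41.73767′; 140 + 41.73767/60 = 140.695628
  W ⇒ negate
Point 2:
  Latitude: 58.091′ = 0.968183°; total 71.968183
  hemisphere S, so the sign is −
  Longitude: 179 + 31.249/60 = 179.520817
  W ⇒ negate
Point 3:
  Latitude: 49′ + 5″ = 49.08333′; 32 + 49.08333/60 = 32.818056
  N → positive
  Longitude: 157 + 41/60 + 5.6/3600 = 157.684889
  hemisphere W, so the sign is −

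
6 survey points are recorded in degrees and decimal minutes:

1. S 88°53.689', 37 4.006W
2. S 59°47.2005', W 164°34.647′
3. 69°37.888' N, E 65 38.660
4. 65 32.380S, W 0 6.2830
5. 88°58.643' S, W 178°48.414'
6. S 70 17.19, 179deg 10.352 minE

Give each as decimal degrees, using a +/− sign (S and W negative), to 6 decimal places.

1. -88.894817, -37.066767
2. -59.786675, -164.577450
3. 69.631467, 65.644333
4. -65.539667, -0.104717
5. -88.977383, -178.806900
6. -70.286500, 179.172533

Point 1:
  Latitude: 53.689′ = 0.894817°; total 88.8948167
  S ⇒ negate
  Longitude: 37 + 4.006/60 = 37.0667667
  W ⇒ negate
Point 2:
  Lat: 47.2005′ = 0.786675°; total 59.7866750
  S ⇒ negate
  Longitude: 34.647′ = 0.577450°; total 164.5774500
  W → negative
Point 3:
  Lat: 69 + 37.888/60 = 69.6314667
  N → positive
  Longitude: 65 + 38.66/60 = 65.6443333
  E → positive
Point 4:
  φ: 32.38′ = 0.539667°; total 65.5396667
  S ⇒ negate
  Longitude: 6.283′ = 0.104717°; total 0.1047167
  hemisphere W, so the sign is −
Point 5:
  Lat: 88 + 58.643/60 = 88.9773833
  hemisphere S, so the sign is −
  Longitude: 48.414′ = 0.806900°; total 178.8069000
  hemisphere W, so the sign is −
Point 6:
  Lat: 70 + 17.19/60 = 70.2865000
  S → negative
  Lon: 179 + 10.352/60 = 179.1725333
  E ⇒ keep positive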